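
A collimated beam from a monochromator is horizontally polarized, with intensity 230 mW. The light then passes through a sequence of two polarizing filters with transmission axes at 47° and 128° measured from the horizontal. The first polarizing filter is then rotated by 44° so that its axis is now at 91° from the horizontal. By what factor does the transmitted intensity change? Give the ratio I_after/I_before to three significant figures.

Before rotation:
By Malus's law, I₁ = I₀ cos²(47° − 0°) = I₀ cos²(47°) = 0.4651 I₀.
I₂ = I₁ cos²(128° − 47°) = 0.4651 I₀ · cos²(81°) = 0.01138 I₀.
After rotation:
I₁ = I₀ cos²(91° − 0°) = I₀ cos²(89°) = 0.0003046 I₀.
I₂ = I₁ cos²(128° − 91°) = 0.0003046 I₀ · cos²(37°) = 0.0001943 I₀.
Ratio = 0.0001943 / 0.01138 = 0.01707.

I_new/I_old ≈ 0.0171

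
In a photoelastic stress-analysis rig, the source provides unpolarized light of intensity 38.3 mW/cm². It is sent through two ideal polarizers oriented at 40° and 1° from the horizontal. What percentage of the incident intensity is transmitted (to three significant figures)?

Unpolarized light through the first polarizer → I₁ = 38.3 mW/cm²/2 = 19.15 mW/cm², polarized at 40°.
I₂ = I₁ · cos²(39°) = 19.15 · 0.604 = 11.57 mW/cm².
That is 30.2% of the incident intensity.

≈ 30.2%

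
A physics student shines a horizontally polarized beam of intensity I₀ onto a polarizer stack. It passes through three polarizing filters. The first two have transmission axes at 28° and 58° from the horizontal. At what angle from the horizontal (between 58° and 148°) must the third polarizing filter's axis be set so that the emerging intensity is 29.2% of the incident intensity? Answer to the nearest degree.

θ ≈ 103°

I₁ = I₀ cos²(28° − 0°) = I₀ cos²(28°) = 0.7796 I₀.
I₂ = I₁ cos²(58° − 28°) = 0.7796 I₀ · cos²(30°) = 0.5847 I₀.
Need I₃/I₀ = 0.292, so cos²(θ − 58°) = 0.292 / 0.5847 = 0.4994.
θ − 58° = arccos(√0.4994) = 45.0°, giving θ ≈ 58 + 45.0 = 103.0°.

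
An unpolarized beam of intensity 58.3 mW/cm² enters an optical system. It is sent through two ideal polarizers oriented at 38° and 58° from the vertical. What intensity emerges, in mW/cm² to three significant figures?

I ≈ 25.7 mW/cm²

Unpolarized light through the first polarizer → I₁ = 58.3 mW/cm²/2 = 29.15 mW/cm², polarized at 38°.
I₂ = I₁ · cos²(20°) = 29.15 · 0.883 = 25.74 mW/cm².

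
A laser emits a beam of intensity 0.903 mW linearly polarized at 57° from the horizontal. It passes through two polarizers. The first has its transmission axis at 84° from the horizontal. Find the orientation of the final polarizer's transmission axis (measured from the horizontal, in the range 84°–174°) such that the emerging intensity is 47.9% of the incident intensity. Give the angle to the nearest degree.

θ ≈ 123°

I₁ = I₀ cos²(84° − 57°) = I₀ cos²(27°) = 0.7939 I₀.
Need I₂/I₀ = 0.479, so cos²(θ − 84°) = 0.479 / 0.7939 = 0.6034.
θ − 84° = arccos(√0.6034) = 39.0°, giving θ ≈ 84 + 39.0 = 123.0°.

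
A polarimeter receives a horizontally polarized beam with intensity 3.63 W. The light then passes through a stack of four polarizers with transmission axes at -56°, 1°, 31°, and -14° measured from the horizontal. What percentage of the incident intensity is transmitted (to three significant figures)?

≈ 3.48%

I₁ = 3.63 W · cos²(56°) = 1.135 W.
I₂ = I₁ · cos²(57°) = 1.135 · 0.2966 = 0.3367 W.
I₃ = I₂ · cos²(30°) = 0.3367 · 0.75 = 0.2525 W.
I₄ = I₃ · cos²(45°) = 0.2525 · 0.5 = 0.1263 W.
That is 3.478% of the incident intensity.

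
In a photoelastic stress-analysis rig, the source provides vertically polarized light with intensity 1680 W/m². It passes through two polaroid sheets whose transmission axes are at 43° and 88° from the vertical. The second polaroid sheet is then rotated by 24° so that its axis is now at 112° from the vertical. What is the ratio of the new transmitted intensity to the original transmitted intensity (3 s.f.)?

I_new/I_old ≈ 0.257

Before rotation:
By Malus's law, I₁ = I₀ cos²(43° − 0°) = I₀ cos²(43°) = 0.5349 I₀.
I₂ = I₁ cos²(88° − 43°) = 0.5349 I₀ · cos²(45°) = 0.2674 I₀.
After rotation:
I₁ = I₀ cos²(43° − 0°) = I₀ cos²(43°) = 0.5349 I₀.
I₂ = I₁ cos²(112° − 43°) = 0.5349 I₀ · cos²(69°) = 0.06869 I₀.
Ratio = 0.06869 / 0.2674 = 0.2569.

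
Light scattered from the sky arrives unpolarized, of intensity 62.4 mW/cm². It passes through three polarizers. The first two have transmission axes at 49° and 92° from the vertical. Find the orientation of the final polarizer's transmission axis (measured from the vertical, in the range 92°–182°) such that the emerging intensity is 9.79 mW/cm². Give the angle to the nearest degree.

θ ≈ 132°

Unpolarized light through the first polarizer → I₁ = ½ I₀, now polarized at 49°.
I₂ = I₁ cos²(92° − 49°) = 0.5 I₀ · cos²(43°) = 0.2674 I₀.
Target fraction: 9.79 / 62.4 mW/cm² = 0.1569 of I₀.
Need I₃/I₀ = 0.1569, so cos²(θ − 92°) = 0.1569 / 0.2674 = 0.5866.
θ − 92° = arccos(√0.5866) = 40.0°, giving θ ≈ 92 + 40.0 = 132.0°.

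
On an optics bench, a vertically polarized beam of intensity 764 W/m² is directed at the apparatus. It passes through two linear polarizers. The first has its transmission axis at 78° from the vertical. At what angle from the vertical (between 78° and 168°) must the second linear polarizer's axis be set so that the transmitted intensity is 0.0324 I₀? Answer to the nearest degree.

θ ≈ 108°

I₁ = I₀ cos²(78° − 0°) = I₀ cos²(78°) = 0.04323 I₀.
Need I₂/I₀ = 0.0324, so cos²(θ − 78°) = 0.0324 / 0.04323 = 0.7495.
θ − 78° = arccos(√0.7495) = 30.0°, giving θ ≈ 78 + 30.0 = 108.0°.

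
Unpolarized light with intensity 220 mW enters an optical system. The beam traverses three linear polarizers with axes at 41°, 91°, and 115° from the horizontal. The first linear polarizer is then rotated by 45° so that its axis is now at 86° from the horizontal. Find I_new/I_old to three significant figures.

I_new/I_old ≈ 2.40

Before rotation:
Unpolarized light through the first polarizer → I₁ = ½ I₀, now polarized at 41°.
I₂ = I₁ cos²(91° − 41°) = 0.5 I₀ · cos²(50°) = 0.2066 I₀.
I₃ = I₂ cos²(115° − 91°) = 0.2066 I₀ · cos²(24°) = 0.1724 I₀.
After rotation:
Unpolarized light through the first polarizer → I₁ = ½ I₀, now polarized at 86°.
I₂ = I₁ cos²(91° − 86°) = 0.5 I₀ · cos²(5°) = 0.4962 I₀.
I₃ = I₂ cos²(115° − 91°) = 0.4962 I₀ · cos²(24°) = 0.4141 I₀.
Ratio = 0.4141 / 0.1724 = 2.402.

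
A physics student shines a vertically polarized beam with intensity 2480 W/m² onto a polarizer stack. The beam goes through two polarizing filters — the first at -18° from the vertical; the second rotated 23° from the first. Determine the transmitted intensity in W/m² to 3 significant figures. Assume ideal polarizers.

I ≈ 1900 W/m²

By Malus's law, I₁ = 2480 W/m² · cos²(18°) = 2243 W/m².
I₂ = I₁ · cos²(23°) = 2243 · 0.8473 = 1901 W/m².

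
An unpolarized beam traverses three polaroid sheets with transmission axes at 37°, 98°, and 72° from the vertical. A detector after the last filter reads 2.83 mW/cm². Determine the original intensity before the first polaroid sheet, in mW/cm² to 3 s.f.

I₀ ≈ 29.8 mW/cm²

Unpolarized light through the first polarizer → I₁ = ½ I₀, now polarized at 37°.
I₂ = I₁ cos²(98° − 37°) = 0.5 I₀ · cos²(61°) = 0.1175 I₀.
I₃ = I₂ cos²(72° − 98°) = 0.1175 I₀ · cos²(26°) = 0.09494 I₀.
So 2.83 mW/cm² = 0.09494 I₀, giving I₀ = 2.83/0.09494 = 29.81 mW/cm².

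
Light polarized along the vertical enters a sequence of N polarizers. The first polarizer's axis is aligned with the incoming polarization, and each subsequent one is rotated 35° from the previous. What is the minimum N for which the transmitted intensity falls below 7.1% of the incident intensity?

N = 8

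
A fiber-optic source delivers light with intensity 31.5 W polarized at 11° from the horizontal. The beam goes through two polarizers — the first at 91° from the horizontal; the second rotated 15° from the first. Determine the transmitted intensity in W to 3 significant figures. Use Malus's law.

I ≈ 0.886 W

By Malus's law, I₁ = 31.5 W · cos²(80°) = 0.9498 W.
I₂ = I₁ · cos²(15°) = 0.9498 · 0.933 = 0.8862 W.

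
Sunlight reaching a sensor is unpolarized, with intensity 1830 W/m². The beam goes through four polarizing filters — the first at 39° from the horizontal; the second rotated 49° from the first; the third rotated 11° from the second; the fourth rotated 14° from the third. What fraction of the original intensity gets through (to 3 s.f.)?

Unpolarized light through the first polarizer → I₁ = 1830 W/m²/2 = 915 W/m², polarized at 39°.
I₂ = I₁ · cos²(49°) = 915 · 0.4304 = 393.8 W/m².
I₃ = I₂ · cos²(11°) = 393.8 · 0.9636 = 379.5 W/m².
I₄ = I₃ · cos²(14°) = 379.5 · 0.9415 = 357.3 W/m².
Transmitted fraction = 0.1952.

I/I₀ ≈ 0.195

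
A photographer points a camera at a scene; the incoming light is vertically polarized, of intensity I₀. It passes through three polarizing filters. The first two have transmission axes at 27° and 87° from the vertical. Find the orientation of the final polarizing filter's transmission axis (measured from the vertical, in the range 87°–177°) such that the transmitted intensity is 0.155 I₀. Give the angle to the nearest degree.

θ ≈ 115°

By Malus's law, I₁ = I₀ cos²(27° − 0°) = I₀ cos²(27°) = 0.7939 I₀.
I₂ = I₁ cos²(87° − 27°) = 0.7939 I₀ · cos²(60°) = 0.1985 I₀.
Need I₃/I₀ = 0.155, so cos²(θ − 87°) = 0.155 / 0.1985 = 0.781.
θ − 87° = arccos(√0.781) = 27.9°, giving θ ≈ 87 + 27.9 = 114.9°.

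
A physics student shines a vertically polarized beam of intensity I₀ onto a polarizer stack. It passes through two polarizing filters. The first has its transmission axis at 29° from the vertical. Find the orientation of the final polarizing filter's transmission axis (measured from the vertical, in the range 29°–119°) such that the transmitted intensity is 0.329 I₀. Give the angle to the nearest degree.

θ ≈ 78°

By Malus's law, I₁ = I₀ cos²(29° − 0°) = I₀ cos²(29°) = 0.765 I₀.
Need I₂/I₀ = 0.329, so cos²(θ − 29°) = 0.329 / 0.765 = 0.4301.
θ − 29° = arccos(√0.4301) = 49.0°, giving θ ≈ 29 + 49.0 = 78.0°.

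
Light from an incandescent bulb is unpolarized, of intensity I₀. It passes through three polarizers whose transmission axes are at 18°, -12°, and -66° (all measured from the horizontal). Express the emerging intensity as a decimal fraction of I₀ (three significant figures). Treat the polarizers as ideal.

Unpolarized light through the first polarizer → I₁ = ½ I₀, now polarized at 18°.
I₂ = I₁ cos²(-12° − 18°) = 0.5 I₀ · cos²(30°) = 0.375 I₀.
I₃ = I₂ cos²(-66° + 12°) = 0.375 I₀ · cos²(54°) = 0.1296 I₀.
Transmitted fraction = 0.1296.

≈ 0.130 I₀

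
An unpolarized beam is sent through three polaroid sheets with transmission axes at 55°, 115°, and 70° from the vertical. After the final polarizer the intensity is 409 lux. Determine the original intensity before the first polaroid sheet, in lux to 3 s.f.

I₀ ≈ 6540 lux

Unpolarized light through the first polarizer → I₁ = ½ I₀, now polarized at 55°.
I₂ = I₁ cos²(115° − 55°) = 0.5 I₀ · cos²(60°) = 0.125 I₀.
I₃ = I₂ cos²(70° − 115°) = 0.125 I₀ · cos²(45°) = 0.0625 I₀.
So 409 lux = 0.0625 I₀, giving I₀ = 409/0.0625 = 6544 lux.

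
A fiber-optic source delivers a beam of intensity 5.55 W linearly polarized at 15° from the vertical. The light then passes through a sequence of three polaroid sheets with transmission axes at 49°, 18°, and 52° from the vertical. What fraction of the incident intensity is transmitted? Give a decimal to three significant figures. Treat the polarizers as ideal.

I/I₀ ≈ 0.347

I₁ = 5.55 W · cos²(34°) = 3.815 W.
I₂ = I₁ · cos²(31°) = 3.815 · 0.7347 = 2.803 W.
I₃ = I₂ · cos²(34°) = 2.803 · 0.6873 = 1.926 W.
Transmitted fraction = 0.3471.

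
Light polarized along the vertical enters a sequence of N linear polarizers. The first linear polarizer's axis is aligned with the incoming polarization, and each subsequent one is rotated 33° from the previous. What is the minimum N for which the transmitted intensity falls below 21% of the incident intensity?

First polarizer is aligned with the polarization: full transmission.
Each further stage multiplies by cos²(33°) = 0.7034.
After N polarizers: T = 0.7034^(N−1). Require T < 0.21 ⇒ N−1 > ln(0.21)/ln(0.7034) = 4.44, so N−1 ≥ 5 and N = 6.
Check: N=6 gives T = 0.1722 < 0.21; N=5 gives T = 0.2448.

N = 6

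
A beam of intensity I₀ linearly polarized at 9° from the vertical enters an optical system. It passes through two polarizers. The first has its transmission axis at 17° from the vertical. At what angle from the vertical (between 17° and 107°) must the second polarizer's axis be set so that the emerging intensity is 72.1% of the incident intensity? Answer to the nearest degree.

θ ≈ 48°

By Malus's law, I₁ = I₀ cos²(17° − 9°) = I₀ cos²(8°) = 0.9806 I₀.
Need I₂/I₀ = 0.721, so cos²(θ − 17°) = 0.721 / 0.9806 = 0.7352.
θ − 17° = arccos(√0.7352) = 31.0°, giving θ ≈ 17 + 31.0 = 48.0°.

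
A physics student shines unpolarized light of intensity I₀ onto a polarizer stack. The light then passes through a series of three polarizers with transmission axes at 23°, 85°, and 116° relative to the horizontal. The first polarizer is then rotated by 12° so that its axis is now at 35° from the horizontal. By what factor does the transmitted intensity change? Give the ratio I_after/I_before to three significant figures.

I_new/I_old ≈ 1.87

Before rotation:
Unpolarized light through the first polarizer → I₁ = ½ I₀, now polarized at 23°.
I₂ = I₁ cos²(85° − 23°) = 0.5 I₀ · cos²(62°) = 0.1102 I₀.
I₃ = I₂ cos²(116° − 85°) = 0.1102 I₀ · cos²(31°) = 0.08097 I₀.
After rotation:
Unpolarized light through the first polarizer → I₁ = ½ I₀, now polarized at 35°.
I₂ = I₁ cos²(85° − 35°) = 0.5 I₀ · cos²(50°) = 0.2066 I₀.
I₃ = I₂ cos²(116° − 85°) = 0.2066 I₀ · cos²(31°) = 0.1518 I₀.
Ratio = 0.1518 / 0.08097 = 1.875.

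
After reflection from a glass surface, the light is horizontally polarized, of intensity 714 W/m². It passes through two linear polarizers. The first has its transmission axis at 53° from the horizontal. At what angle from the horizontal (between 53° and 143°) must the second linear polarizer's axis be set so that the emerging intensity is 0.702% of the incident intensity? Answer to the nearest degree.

I₁ = I₀ cos²(53° − 0°) = I₀ cos²(53°) = 0.3622 I₀.
Need I₂/I₀ = 0.00702, so cos²(θ − 53°) = 0.00702 / 0.3622 = 0.01938.
θ − 53° = arccos(√0.01938) = 82.0°, giving θ ≈ 53 + 82.0 = 135.0°.

θ ≈ 135°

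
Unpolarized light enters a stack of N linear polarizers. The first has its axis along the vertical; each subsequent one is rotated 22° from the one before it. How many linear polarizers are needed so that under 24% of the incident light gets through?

First polarizer halves the unpolarized light: factor 1/2.
Each further stage multiplies by cos²(22°) = 0.8597.
After N polarizers: T = 0.5·0.8597^(N−1). Require T < 0.24 ⇒ N−1 > ln(0.24/0.5)/ln(0.8597) = 4.85, so N−1 ≥ 5 and N = 6.
Check: N=6 gives T = 0.2348 < 0.24; N=5 gives T = 0.2731.

N = 6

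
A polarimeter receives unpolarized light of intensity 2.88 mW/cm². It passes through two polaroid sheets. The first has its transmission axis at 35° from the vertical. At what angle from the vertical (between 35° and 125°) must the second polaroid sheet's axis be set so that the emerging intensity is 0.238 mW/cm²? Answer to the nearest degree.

θ ≈ 101°

Unpolarized light through the first polarizer → I₁ = ½ I₀, now polarized at 35°.
Target fraction: 0.238 / 2.88 mW/cm² = 0.08264 of I₀.
Need I₂/I₀ = 0.08264, so cos²(θ − 35°) = 0.08264 / 0.5 = 0.1653.
θ − 35° = arccos(√0.1653) = 66.0°, giving θ ≈ 35 + 66.0 = 101.0°.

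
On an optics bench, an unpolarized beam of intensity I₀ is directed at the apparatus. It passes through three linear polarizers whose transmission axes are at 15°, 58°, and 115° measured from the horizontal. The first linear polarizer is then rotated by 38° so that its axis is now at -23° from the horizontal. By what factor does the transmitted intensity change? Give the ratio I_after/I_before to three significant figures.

I_new/I_old ≈ 0.0458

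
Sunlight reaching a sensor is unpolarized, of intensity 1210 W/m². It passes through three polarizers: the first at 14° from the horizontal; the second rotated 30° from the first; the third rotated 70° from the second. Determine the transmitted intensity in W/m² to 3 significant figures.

Unpolarized light through the first polarizer → I₁ = 1210 W/m²/2 = 605 W/m², polarized at 14°.
I₂ = I₁ · cos²(30°) = 605 · 0.75 = 453.8 W/m².
I₃ = I₂ · cos²(70°) = 453.8 · 0.117 = 53.08 W/m².

I ≈ 53.1 W/m²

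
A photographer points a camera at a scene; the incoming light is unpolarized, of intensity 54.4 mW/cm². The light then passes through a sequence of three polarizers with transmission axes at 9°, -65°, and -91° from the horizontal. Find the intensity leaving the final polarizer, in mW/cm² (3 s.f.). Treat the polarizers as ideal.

I ≈ 1.67 mW/cm²

Unpolarized light through the first polarizer → I₁ = 54.4 mW/cm²/2 = 27.2 mW/cm², polarized at 9°.
I₂ = I₁ · cos²(74°) = 27.2 · 0.07598 = 2.067 mW/cm².
I₃ = I₂ · cos²(26°) = 2.067 · 0.8078 = 1.669 mW/cm².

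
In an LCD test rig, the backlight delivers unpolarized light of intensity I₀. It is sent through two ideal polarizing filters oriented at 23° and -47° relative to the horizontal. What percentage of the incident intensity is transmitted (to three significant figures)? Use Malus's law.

Unpolarized light through the first polarizer → I₁ = ½ I₀, now polarized at 23°.
I₂ = I₁ cos²(-47° − 23°) = 0.5 I₀ · cos²(70°) = 0.05849 I₀.
That is 5.849% of the incident intensity.

≈ 5.85%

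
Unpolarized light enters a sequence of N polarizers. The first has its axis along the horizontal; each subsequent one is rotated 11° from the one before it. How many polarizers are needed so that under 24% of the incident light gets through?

First polarizer halves the unpolarized light: factor 1/2.
Each further stage multiplies by cos²(11°) = 0.9636.
After N polarizers: T = 0.5·0.9636^(N−1). Require T < 0.24 ⇒ N−1 > ln(0.24/0.5)/ln(0.9636) = 19.79, so N−1 ≥ 20 and N = 21.
Check: N=21 gives T = 0.2381 < 0.24; N=20 gives T = 0.2471.

N = 21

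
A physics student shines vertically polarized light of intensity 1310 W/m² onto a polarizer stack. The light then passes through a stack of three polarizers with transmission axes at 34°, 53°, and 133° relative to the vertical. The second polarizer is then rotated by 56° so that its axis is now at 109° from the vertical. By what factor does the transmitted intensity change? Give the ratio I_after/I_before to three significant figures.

Before rotation:
By Malus's law, I₁ = I₀ cos²(34° − 0°) = I₀ cos²(34°) = 0.6873 I₀.
I₂ = I₁ cos²(53° − 34°) = 0.6873 I₀ · cos²(19°) = 0.6145 I₀.
I₃ = I₂ cos²(133° − 53°) = 0.6145 I₀ · cos²(80°) = 0.01853 I₀.
After rotation:
I₁ = I₀ cos²(34° − 0°) = I₀ cos²(34°) = 0.6873 I₀.
I₂ = I₁ cos²(109° − 34°) = 0.6873 I₀ · cos²(75°) = 0.04604 I₀.
I₃ = I₂ cos²(133° − 109°) = 0.04604 I₀ · cos²(24°) = 0.03842 I₀.
Ratio = 0.03842 / 0.01853 = 2.074.

I_new/I_old ≈ 2.07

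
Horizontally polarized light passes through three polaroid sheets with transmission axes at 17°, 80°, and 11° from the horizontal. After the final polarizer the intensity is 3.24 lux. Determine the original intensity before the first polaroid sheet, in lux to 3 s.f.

I₁ = I₀ cos²(17° − 0°) = I₀ cos²(17°) = 0.9145 I₀.
I₂ = I₁ cos²(80° − 17°) = 0.9145 I₀ · cos²(63°) = 0.1885 I₀.
I₃ = I₂ cos²(11° − 80°) = 0.1885 I₀ · cos²(69°) = 0.02421 I₀.
So 3.24 lux = 0.02421 I₀, giving I₀ = 3.24/0.02421 = 133.8 lux.

I₀ ≈ 134 lux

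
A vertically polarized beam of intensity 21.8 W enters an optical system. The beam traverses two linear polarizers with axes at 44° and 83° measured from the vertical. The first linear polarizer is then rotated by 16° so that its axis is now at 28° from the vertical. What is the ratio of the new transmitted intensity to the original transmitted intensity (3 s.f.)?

I_new/I_old ≈ 0.821

Before rotation:
I₁ = I₀ cos²(44° − 0°) = I₀ cos²(44°) = 0.5174 I₀.
I₂ = I₁ cos²(83° − 44°) = 0.5174 I₀ · cos²(39°) = 0.3125 I₀.
After rotation:
I₁ = I₀ cos²(28° − 0°) = I₀ cos²(28°) = 0.7796 I₀.
I₂ = I₁ cos²(83° − 28°) = 0.7796 I₀ · cos²(55°) = 0.2565 I₀.
Ratio = 0.2565 / 0.3125 = 0.8207.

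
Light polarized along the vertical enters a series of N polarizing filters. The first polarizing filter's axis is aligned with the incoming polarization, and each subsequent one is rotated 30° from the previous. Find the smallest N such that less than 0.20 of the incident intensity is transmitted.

First polarizer is aligned with the polarization: full transmission.
Each further stage multiplies by cos²(30°) = 0.75.
After N polarizers: T = 0.75^(N−1). Require T < 0.20 ⇒ N−1 > ln(0.20)/ln(0.75) = 5.59, so N−1 ≥ 6 and N = 7.
Check: N=7 gives T = 0.178 < 0.20; N=6 gives T = 0.2373.

N = 7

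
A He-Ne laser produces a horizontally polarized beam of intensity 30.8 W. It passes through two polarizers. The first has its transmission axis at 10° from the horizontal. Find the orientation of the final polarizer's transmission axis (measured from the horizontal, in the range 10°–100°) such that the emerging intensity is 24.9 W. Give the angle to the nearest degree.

I₁ = I₀ cos²(10° − 0°) = I₀ cos²(10°) = 0.9698 I₀.
Target fraction: 24.9 / 30.8 W = 0.8084 of I₀.
Need I₂/I₀ = 0.8084, so cos²(θ − 10°) = 0.8084 / 0.9698 = 0.8336.
θ − 10° = arccos(√0.8336) = 24.1°, giving θ ≈ 10 + 24.1 = 34.1°.

θ ≈ 34°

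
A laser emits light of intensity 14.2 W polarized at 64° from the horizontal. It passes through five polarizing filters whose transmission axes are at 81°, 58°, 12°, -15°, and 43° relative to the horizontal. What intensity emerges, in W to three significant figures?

I₁ = 14.2 W · cos²(17°) = 12.99 W.
I₂ = I₁ · cos²(23°) = 12.99 · 0.8473 = 11 W.
I₃ = I₂ · cos²(46°) = 11 · 0.4826 = 5.31 W.
I₄ = I₃ · cos²(27°) = 5.31 · 0.7939 = 4.215 W.
I₅ = I₄ · cos²(58°) = 4.215 · 0.2808 = 1.184 W.

I ≈ 1.18 W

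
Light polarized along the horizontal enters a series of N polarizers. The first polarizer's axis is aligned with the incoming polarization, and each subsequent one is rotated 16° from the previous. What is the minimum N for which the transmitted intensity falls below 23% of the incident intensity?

N = 20

First polarizer is aligned with the polarization: full transmission.
Each further stage multiplies by cos²(16°) = 0.924.
After N polarizers: T = 0.924^(N−1). Require T < 0.23 ⇒ N−1 > ln(0.23)/ln(0.924) = 18.60, so N−1 ≥ 19 and N = 20.
Check: N=20 gives T = 0.2228 < 0.23; N=19 gives T = 0.2412.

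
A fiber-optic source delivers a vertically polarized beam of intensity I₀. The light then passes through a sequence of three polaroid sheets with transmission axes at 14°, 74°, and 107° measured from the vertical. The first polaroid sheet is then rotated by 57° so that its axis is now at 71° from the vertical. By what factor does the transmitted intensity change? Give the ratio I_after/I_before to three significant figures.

I_new/I_old ≈ 0.449

Before rotation:
I₁ = I₀ cos²(14° − 0°) = I₀ cos²(14°) = 0.9415 I₀.
I₂ = I₁ cos²(74° − 14°) = 0.9415 I₀ · cos²(60°) = 0.2354 I₀.
I₃ = I₂ cos²(107° − 74°) = 0.2354 I₀ · cos²(33°) = 0.1656 I₀.
After rotation:
I₁ = I₀ cos²(71° − 0°) = I₀ cos²(71°) = 0.106 I₀.
I₂ = I₁ cos²(74° − 71°) = 0.106 I₀ · cos²(3°) = 0.1057 I₀.
I₃ = I₂ cos²(107° − 74°) = 0.1057 I₀ · cos²(33°) = 0.07435 I₀.
Ratio = 0.07435 / 0.1656 = 0.4491.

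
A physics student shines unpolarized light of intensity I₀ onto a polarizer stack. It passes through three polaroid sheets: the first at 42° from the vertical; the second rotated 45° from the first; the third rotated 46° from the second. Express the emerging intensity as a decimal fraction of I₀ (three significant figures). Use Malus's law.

Unpolarized light through the first polarizer → I₁ = ½ I₀, now polarized at 42°.
I₂ = I₁ cos²(45°) = 0.5 · 0.5 I₀ = 0.25 I₀.
I₃ = I₂ cos²(46°) = 0.25 · 0.4826 I₀ = 0.1206 I₀.
Transmitted fraction = 0.1206.

≈ 0.121 I₀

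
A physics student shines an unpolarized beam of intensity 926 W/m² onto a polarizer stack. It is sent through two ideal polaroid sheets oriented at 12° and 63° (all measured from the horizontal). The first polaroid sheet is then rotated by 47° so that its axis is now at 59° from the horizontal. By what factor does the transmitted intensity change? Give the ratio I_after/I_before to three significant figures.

Before rotation:
Unpolarized light through the first polarizer → I₁ = ½ I₀, now polarized at 12°.
I₂ = I₁ cos²(63° − 12°) = 0.5 I₀ · cos²(51°) = 0.198 I₀.
After rotation:
Unpolarized light through the first polarizer → I₁ = ½ I₀, now polarized at 59°.
I₂ = I₁ cos²(63° − 59°) = 0.5 I₀ · cos²(4°) = 0.4976 I₀.
Ratio = 0.4976 / 0.198 = 2.513.

I_new/I_old ≈ 2.51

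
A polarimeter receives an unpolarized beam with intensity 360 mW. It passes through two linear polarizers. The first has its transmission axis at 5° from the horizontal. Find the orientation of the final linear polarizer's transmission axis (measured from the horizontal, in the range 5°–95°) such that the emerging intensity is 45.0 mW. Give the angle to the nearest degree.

Unpolarized light through the first polarizer → I₁ = ½ I₀, now polarized at 5°.
Target fraction: 45.0 / 360 mW = 0.125 of I₀.
Need I₂/I₀ = 0.125, so cos²(θ − 5°) = 0.125 / 0.5 = 0.25.
θ − 5° = arccos(√0.25) = 60.0°, giving θ ≈ 5 + 60.0 = 65.0°.

θ ≈ 65°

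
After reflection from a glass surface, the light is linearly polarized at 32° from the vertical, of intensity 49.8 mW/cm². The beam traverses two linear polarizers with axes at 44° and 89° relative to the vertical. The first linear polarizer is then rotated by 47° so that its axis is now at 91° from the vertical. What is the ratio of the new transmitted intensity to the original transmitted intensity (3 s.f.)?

Before rotation:
By Malus's law, I₁ = I₀ cos²(44° − 32°) = I₀ cos²(12°) = 0.9568 I₀.
I₂ = I₁ cos²(89° − 44°) = 0.9568 I₀ · cos²(45°) = 0.4784 I₀.
After rotation:
I₁ = I₀ cos²(91° − 32°) = I₀ cos²(59°) = 0.2653 I₀.
I₂ = I₁ cos²(89° − 91°) = 0.2653 I₀ · cos²(2°) = 0.2649 I₀.
Ratio = 0.2649 / 0.4784 = 0.5538.

I_new/I_old ≈ 0.554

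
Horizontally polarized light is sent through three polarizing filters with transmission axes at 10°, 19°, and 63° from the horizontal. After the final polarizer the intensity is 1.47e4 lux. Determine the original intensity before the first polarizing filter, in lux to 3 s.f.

I₀ ≈ 3.00e4 lux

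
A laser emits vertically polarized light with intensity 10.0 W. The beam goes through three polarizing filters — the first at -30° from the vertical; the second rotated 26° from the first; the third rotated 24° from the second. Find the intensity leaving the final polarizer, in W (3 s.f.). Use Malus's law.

I ≈ 5.06 W

By Malus's law, I₁ = 10.0 W · cos²(30°) = 7.5 W.
I₂ = I₁ · cos²(26°) = 7.5 · 0.8078 = 6.059 W.
I₃ = I₂ · cos²(24°) = 6.059 · 0.8346 = 5.056 W.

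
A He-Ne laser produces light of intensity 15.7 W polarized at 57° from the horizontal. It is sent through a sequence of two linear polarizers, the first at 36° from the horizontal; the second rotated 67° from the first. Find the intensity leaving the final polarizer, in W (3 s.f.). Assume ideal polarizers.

I₁ = 15.7 W · cos²(21°) = 13.68 W.
I₂ = I₁ · cos²(67°) = 13.68 · 0.1527 = 2.089 W.

I ≈ 2.09 W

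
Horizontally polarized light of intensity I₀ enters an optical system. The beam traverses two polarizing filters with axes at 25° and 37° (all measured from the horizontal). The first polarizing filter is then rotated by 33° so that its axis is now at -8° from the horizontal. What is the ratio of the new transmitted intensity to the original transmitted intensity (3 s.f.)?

Before rotation:
By Malus's law, I₁ = I₀ cos²(25° − 0°) = I₀ cos²(25°) = 0.8214 I₀.
I₂ = I₁ cos²(37° − 25°) = 0.8214 I₀ · cos²(12°) = 0.7859 I₀.
After rotation:
I₁ = I₀ cos²(-8° − 0°) = I₀ cos²(8°) = 0.9806 I₀.
I₂ = I₁ cos²(37° + 8°) = 0.9806 I₀ · cos²(45°) = 0.4903 I₀.
Ratio = 0.4903 / 0.7859 = 0.6239.

I_new/I_old ≈ 0.624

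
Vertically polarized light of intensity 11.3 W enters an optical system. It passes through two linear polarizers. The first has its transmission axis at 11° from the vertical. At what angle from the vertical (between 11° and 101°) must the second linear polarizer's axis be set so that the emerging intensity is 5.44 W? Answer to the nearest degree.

θ ≈ 56°

I₁ = I₀ cos²(11° − 0°) = I₀ cos²(11°) = 0.9636 I₀.
Target fraction: 5.44 / 11.3 W = 0.4814 of I₀.
Need I₂/I₀ = 0.4814, so cos²(θ − 11°) = 0.4814 / 0.9636 = 0.4996.
θ − 11° = arccos(√0.4996) = 45.0°, giving θ ≈ 11 + 45.0 = 56.0°.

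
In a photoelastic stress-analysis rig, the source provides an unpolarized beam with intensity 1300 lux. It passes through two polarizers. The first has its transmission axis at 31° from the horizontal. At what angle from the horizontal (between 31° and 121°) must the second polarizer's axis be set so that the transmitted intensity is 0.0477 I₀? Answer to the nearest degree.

Unpolarized light through the first polarizer → I₁ = ½ I₀, now polarized at 31°.
Need I₂/I₀ = 0.0477, so cos²(θ − 31°) = 0.0477 / 0.5 = 0.0954.
θ − 31° = arccos(√0.0954) = 72.0°, giving θ ≈ 31 + 72.0 = 103.0°.

θ ≈ 103°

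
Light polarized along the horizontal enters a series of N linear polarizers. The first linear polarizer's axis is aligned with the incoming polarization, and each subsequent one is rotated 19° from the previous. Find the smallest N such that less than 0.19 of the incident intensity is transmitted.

First polarizer is aligned with the polarization: full transmission.
Each further stage multiplies by cos²(19°) = 0.894.
After N polarizers: T = 0.894^(N−1). Require T < 0.19 ⇒ N−1 > ln(0.19)/ln(0.894) = 14.82, so N−1 ≥ 15 and N = 16.
Check: N=16 gives T = 0.1863 < 0.19; N=15 gives T = 0.2083.

N = 16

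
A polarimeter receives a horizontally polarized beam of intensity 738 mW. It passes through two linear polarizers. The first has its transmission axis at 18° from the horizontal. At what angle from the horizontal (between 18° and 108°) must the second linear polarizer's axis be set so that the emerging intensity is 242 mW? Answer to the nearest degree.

θ ≈ 71°

By Malus's law, I₁ = I₀ cos²(18° − 0°) = I₀ cos²(18°) = 0.9045 I₀.
Target fraction: 242 / 738 mW = 0.3279 of I₀.
Need I₂/I₀ = 0.3279, so cos²(θ − 18°) = 0.3279 / 0.9045 = 0.3625.
θ − 18° = arccos(√0.3625) = 53.0°, giving θ ≈ 18 + 53.0 = 71.0°.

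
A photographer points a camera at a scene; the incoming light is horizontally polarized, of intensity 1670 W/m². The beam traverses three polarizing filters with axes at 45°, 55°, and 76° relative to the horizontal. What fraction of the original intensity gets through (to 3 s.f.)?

I₁ = 1670 W/m² · cos²(45°) = 835 W/m².
I₂ = I₁ · cos²(10°) = 835 · 0.9698 = 809.8 W/m².
I₃ = I₂ · cos²(21°) = 809.8 · 0.8716 = 705.8 W/m².
Transmitted fraction = 0.4226.

I/I₀ ≈ 0.423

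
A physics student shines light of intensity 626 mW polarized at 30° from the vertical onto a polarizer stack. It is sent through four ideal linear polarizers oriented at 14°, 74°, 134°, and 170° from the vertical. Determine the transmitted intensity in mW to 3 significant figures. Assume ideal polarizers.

I ≈ 23.7 mW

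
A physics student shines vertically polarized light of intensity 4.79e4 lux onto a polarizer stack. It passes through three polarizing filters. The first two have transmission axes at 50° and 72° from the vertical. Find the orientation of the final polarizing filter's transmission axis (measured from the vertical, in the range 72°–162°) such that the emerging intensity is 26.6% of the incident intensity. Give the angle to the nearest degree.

By Malus's law, I₁ = I₀ cos²(50° − 0°) = I₀ cos²(50°) = 0.4132 I₀.
I₂ = I₁ cos²(72° − 50°) = 0.4132 I₀ · cos²(22°) = 0.3552 I₀.
Need I₃/I₀ = 0.266, so cos²(θ − 72°) = 0.266 / 0.3552 = 0.7489.
θ − 72° = arccos(√0.7489) = 30.1°, giving θ ≈ 72 + 30.1 = 102.1°.

θ ≈ 102°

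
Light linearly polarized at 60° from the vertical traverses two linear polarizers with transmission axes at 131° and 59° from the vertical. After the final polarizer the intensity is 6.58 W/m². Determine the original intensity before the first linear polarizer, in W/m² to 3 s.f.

By Malus's law, I₁ = I₀ cos²(131° − 60°) = I₀ cos²(71°) = 0.106 I₀.
I₂ = I₁ cos²(59° − 131°) = 0.106 I₀ · cos²(72°) = 0.01012 I₀.
So 6.58 W/m² = 0.01012 I₀, giving I₀ = 6.58/0.01012 = 650.1 W/m².

I₀ ≈ 650 W/m²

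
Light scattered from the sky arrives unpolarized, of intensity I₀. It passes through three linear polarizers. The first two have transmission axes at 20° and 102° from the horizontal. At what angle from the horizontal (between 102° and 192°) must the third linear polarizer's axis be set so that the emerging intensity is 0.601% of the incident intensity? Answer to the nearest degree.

θ ≈ 140°

Unpolarized light through the first polarizer → I₁ = ½ I₀, now polarized at 20°.
I₂ = I₁ cos²(102° − 20°) = 0.5 I₀ · cos²(82°) = 0.009685 I₀.
Need I₃/I₀ = 0.00601, so cos²(θ − 102°) = 0.00601 / 0.009685 = 0.6206.
θ − 102° = arccos(√0.6206) = 38.0°, giving θ ≈ 102 + 38.0 = 140.0°.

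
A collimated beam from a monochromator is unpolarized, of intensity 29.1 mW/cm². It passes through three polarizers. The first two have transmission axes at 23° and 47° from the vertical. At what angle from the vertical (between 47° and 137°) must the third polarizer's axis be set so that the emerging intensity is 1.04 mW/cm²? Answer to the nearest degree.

θ ≈ 120°

Unpolarized light through the first polarizer → I₁ = ½ I₀, now polarized at 23°.
I₂ = I₁ cos²(47° − 23°) = 0.5 I₀ · cos²(24°) = 0.4173 I₀.
Target fraction: 1.04 / 29.1 mW/cm² = 0.03574 of I₀.
Need I₃/I₀ = 0.03574, so cos²(θ − 47°) = 0.03574 / 0.4173 = 0.08565.
θ − 47° = arccos(√0.08565) = 73.0°, giving θ ≈ 47 + 73.0 = 120.0°.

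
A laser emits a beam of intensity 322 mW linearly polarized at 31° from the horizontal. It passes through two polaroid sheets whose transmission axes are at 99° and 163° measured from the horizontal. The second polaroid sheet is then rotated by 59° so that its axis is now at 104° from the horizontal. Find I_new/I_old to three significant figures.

I_new/I_old ≈ 5.16

Before rotation:
I₁ = I₀ cos²(99° − 31°) = I₀ cos²(68°) = 0.1403 I₀.
I₂ = I₁ cos²(163° − 99°) = 0.1403 I₀ · cos²(64°) = 0.02697 I₀.
After rotation:
I₁ = I₀ cos²(99° − 31°) = I₀ cos²(68°) = 0.1403 I₀.
I₂ = I₁ cos²(104° − 99°) = 0.1403 I₀ · cos²(5°) = 0.1393 I₀.
Ratio = 0.1393 / 0.02697 = 5.164.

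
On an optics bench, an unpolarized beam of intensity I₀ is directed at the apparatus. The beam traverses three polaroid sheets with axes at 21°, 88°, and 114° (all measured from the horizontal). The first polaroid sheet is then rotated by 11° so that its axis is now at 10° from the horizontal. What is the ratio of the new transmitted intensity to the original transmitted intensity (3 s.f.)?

Before rotation:
Unpolarized light through the first polarizer → I₁ = ½ I₀, now polarized at 21°.
I₂ = I₁ cos²(88° − 21°) = 0.5 I₀ · cos²(67°) = 0.07634 I₀.
I₃ = I₂ cos²(114° − 88°) = 0.07634 I₀ · cos²(26°) = 0.06167 I₀.
After rotation:
Unpolarized light through the first polarizer → I₁ = ½ I₀, now polarized at 10°.
I₂ = I₁ cos²(88° − 10°) = 0.5 I₀ · cos²(78°) = 0.02161 I₀.
I₃ = I₂ cos²(114° − 88°) = 0.02161 I₀ · cos²(26°) = 0.01746 I₀.
Ratio = 0.01746 / 0.06167 = 0.2831.

I_new/I_old ≈ 0.283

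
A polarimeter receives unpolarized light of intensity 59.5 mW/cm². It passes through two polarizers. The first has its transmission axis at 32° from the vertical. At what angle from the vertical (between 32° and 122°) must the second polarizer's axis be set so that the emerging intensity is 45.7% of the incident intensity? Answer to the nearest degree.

θ ≈ 49°

Unpolarized light through the first polarizer → I₁ = ½ I₀, now polarized at 32°.
Need I₂/I₀ = 0.457, so cos²(θ − 32°) = 0.457 / 0.5 = 0.914.
θ − 32° = arccos(√0.914) = 17.1°, giving θ ≈ 32 + 17.1 = 49.1°.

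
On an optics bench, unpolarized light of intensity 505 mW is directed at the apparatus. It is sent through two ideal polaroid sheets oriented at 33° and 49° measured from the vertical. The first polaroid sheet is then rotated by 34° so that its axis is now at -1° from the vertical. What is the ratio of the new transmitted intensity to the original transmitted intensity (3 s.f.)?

I_new/I_old ≈ 0.447

Before rotation:
Unpolarized light through the first polarizer → I₁ = ½ I₀, now polarized at 33°.
I₂ = I₁ cos²(49° − 33°) = 0.5 I₀ · cos²(16°) = 0.462 I₀.
After rotation:
Unpolarized light through the first polarizer → I₁ = ½ I₀, now polarized at -1°.
I₂ = I₁ cos²(49° + 1°) = 0.5 I₀ · cos²(50°) = 0.2066 I₀.
Ratio = 0.2066 / 0.462 = 0.4471.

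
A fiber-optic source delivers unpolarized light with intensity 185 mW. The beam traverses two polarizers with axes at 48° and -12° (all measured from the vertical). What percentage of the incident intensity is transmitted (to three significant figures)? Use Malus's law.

≈ 12.5%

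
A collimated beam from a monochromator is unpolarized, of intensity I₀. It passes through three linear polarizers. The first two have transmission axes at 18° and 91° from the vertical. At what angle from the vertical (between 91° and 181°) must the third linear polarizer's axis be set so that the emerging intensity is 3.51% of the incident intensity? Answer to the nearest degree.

Unpolarized light through the first polarizer → I₁ = ½ I₀, now polarized at 18°.
I₂ = I₁ cos²(91° − 18°) = 0.5 I₀ · cos²(73°) = 0.04274 I₀.
Need I₃/I₀ = 0.0351, so cos²(θ − 91°) = 0.0351 / 0.04274 = 0.8212.
θ − 91° = arccos(√0.8212) = 25.0°, giving θ ≈ 91 + 25.0 = 116.0°.

θ ≈ 116°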